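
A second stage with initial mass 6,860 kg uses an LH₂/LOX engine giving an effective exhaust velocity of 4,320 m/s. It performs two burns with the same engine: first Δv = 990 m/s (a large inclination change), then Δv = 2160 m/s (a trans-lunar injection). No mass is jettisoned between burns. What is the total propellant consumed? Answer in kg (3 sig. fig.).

After the first burn: m = 6860 × exp(−990/4320.0) = 6860 × 0.79520 = 5,455.07 kg.
After the second burn: m = 5,455.07 × exp(−2160/4320.0) = 5,455.07 × 0.60653 = 3,308.66 kg.
Total propellant = m₀ − m_final = 6860 − 3,308.66 = 3,551.34 kg.

total propellant consumed ≈ 3550 kg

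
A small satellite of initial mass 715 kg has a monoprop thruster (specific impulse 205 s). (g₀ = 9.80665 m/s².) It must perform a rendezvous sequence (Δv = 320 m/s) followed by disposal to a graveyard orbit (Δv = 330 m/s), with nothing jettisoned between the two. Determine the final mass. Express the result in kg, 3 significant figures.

v_e = Isp · g₀ = 205 × 9.80665 = 2010.4 m/s.
After the first burn: m = 715 × exp(−320/2010.4) = 715 × 0.85285 = 609.788 kg.
After the second burn: m = 609.788 × exp(−330/2010.4) = 609.788 × 0.84862 = 517.478 kg.

final mass ≈ 517 kg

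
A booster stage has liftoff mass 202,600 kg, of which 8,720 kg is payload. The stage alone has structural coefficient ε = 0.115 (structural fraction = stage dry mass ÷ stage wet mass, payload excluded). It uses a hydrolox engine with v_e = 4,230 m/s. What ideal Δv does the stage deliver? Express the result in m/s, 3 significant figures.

Δv ≈ 7940 m/s

Stage wet mass = m₀ − payload = 202,600 − 8,720 = 193,880 kg.
Stage dry mass = ε × stage wet mass = 0.115 × 193,880 = 22,296.2 kg.
Burnout mass m_f = stage dry + payload = 22,296.2 + 8,720 = 31,016.2 kg.
Δv = v_e · ln(202,600/31,016.2) = 4230.0 × ln(6.532) = 4230.0 × 1.8767 ≈ 7939 m/s.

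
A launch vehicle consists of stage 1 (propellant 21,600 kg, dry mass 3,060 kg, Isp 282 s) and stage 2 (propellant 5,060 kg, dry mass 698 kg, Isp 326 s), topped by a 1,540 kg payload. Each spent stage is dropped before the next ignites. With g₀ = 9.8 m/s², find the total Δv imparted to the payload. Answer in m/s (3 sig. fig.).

Δv ≈ 6890 m/s

Ignition mass of stage 1 = 21,600+3,060 + 5,060+698 + 1,540 = 31,958 kg.
Stage 1: m₀ = 31,958 kg, m_f = 31,958 − 21,600 = 10,358 kg; Δv = 282×9.8×ln(3.085) = 2763.6×1.1267 ≈ 3114 m/s.
Stage 2: m₀ = 7,298 kg, m_f = 7,298 − 5,060 = 2,238 kg; Δv = 326×9.8×ln(3.261) = 3194.8×1.1820 ≈ 3776 m/s.
Total Δv = 3114 + 3776 = 6890 m/s.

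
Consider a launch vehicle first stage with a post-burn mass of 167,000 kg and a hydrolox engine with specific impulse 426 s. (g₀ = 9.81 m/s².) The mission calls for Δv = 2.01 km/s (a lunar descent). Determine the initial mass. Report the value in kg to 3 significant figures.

v_e = Isp · g₀ = 426 × 9.81 = 4179.1 m/s.
By the Tsiolkovsky rocket equation, m₀/m_f = exp(Δv / v_e) = exp(2010 / 4179.1) = exp(0.4810) = 1.6176.
m₀ = m_f × 1.6176 = 167,000 × 1.6176 = 270,139 kg.

initial mass ≈ 270000 kg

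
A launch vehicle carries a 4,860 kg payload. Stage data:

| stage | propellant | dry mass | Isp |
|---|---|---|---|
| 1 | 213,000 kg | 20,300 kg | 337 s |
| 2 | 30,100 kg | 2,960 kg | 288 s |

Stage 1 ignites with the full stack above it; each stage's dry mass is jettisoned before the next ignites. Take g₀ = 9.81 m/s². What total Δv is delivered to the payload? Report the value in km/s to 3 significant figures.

Δv ≈ 9.55 km/s

Ignition mass of stage 1 = 213,000+20,300 + 30,100+2,960 + 4,860 = 271,220 kg.
Stage 1: m₀ = 271,220 kg, m_f = 271,220 − 213,000 = 58,220 kg; Δv = 337×9.81×ln(4.659) = 3306.0×1.5387 ≈ 5087 m/s.
Stage 2: m₀ = 37,920 kg, m_f = 37,920 − 30,100 = 7,820 kg; Δv = 288×9.81×ln(4.849) = 2825.3×1.5788 ≈ 4461 m/s.
Total Δv = 5087 + 4461 = 9548 m/s.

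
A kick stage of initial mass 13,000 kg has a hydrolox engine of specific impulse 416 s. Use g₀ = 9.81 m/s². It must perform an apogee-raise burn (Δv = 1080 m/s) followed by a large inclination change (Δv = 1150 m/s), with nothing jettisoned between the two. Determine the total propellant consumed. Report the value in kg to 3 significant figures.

v_e = Isp · g₀ = 416 × 9.81 = 4081.0 m/s.
After the first burn: m = 13000 × exp(−1080/4081.0) = 13000 × 0.76748 = 9,977.24 kg.
After the second burn: m = 9,977.24 × exp(−1150/4081.0) = 9,977.24 × 0.75443 = 7,527.13 kg.
Total propellant = m₀ − m_final = 13000 − 7,527.13 = 5,472.87 kg.

total propellant consumed ≈ 5470 kg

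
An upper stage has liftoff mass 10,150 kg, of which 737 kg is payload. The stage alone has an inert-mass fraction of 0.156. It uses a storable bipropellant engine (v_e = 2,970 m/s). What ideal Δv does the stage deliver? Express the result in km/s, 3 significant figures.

Δv ≈ 4.53 km/s

Stage wet mass = m₀ − payload = 10,150 − 737 = 9,413 kg.
Stage dry mass = ε × stage wet mass = 0.156 × 9,413 = 1,468.43 kg.
Burnout mass m_f = stage dry + payload = 1,468.43 + 737 = 2,205.43 kg.
Δv = v_e · ln(10,150/2,205.43) = 2970.0 × ln(4.602) = 2970.0 × 1.5266 ≈ 4534 m/s.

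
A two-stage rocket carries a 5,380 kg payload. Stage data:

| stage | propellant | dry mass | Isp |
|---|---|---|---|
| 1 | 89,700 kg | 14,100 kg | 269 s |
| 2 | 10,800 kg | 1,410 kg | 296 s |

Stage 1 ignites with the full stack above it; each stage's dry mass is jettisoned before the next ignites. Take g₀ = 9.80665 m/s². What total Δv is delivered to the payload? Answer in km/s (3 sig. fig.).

Δv ≈ 6.31 km/s

Ignition mass of stage 1 = 89,700+14,100 + 10,800+1,410 + 5,380 = 121,390 kg.
Stage 1: m₀ = 121,390 kg, m_f = 121,390 − 89,700 = 31,690 kg; Δv = 269×9.80665×ln(3.831) = 2638.0×1.3430 ≈ 3543 m/s.
Stage 2: m₀ = 17,590 kg, m_f = 17,590 − 10,800 = 6,790 kg; Δv = 296×9.80665×ln(2.591) = 2902.8×0.9519 ≈ 2763 m/s.
Total Δv = 3543 + 2763 = 6306 m/s.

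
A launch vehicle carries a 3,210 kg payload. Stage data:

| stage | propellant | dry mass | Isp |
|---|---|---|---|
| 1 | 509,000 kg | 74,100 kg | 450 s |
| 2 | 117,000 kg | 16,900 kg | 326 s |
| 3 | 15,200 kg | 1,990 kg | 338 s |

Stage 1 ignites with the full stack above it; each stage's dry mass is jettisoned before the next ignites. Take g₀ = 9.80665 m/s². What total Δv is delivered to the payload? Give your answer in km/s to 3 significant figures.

Δv ≈ 14.2 km/s

Ignition mass of stage 1 = 509,000+74,100 + 117,000+16,900 + 15,200+1,990 + 3,210 = 737,400 kg.
Stage 1: m₀ = 737,400 kg, m_f = 737,400 − 509,000 = 228,400 kg; Δv = 450×9.80665×ln(3.229) = 4413.0×1.1720 ≈ 5172 m/s.
Stage 2: m₀ = 154,300 kg, m_f = 154,300 − 117,000 = 37,300 kg; Δv = 326×9.80665×ln(4.137) = 3197.0×1.4199 ≈ 4539 m/s.
Stage 3: m₀ = 20,400 kg, m_f = 20,400 − 15,200 = 5,200 kg; Δv = 338×9.80665×ln(3.923) = 3314.6×1.3669 ≈ 4531 m/s.
Total Δv = 5172 + 4539 + 4531 = 14242 m/s.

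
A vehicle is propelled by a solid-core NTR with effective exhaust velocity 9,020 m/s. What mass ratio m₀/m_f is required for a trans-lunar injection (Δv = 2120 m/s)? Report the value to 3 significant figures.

By the Tsiolkovsky rocket equation, m₀/m_f = exp(Δv / v_e) = exp(2120 / 9020.0) = exp(0.2350) = 1.2650.

mass ratio ≈ 1.26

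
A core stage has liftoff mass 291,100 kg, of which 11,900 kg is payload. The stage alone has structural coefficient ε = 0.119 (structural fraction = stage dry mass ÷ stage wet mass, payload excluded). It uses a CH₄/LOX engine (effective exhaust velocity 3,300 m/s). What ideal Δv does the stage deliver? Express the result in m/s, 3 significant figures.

Stage wet mass = m₀ − payload = 291,100 − 11,900 = 279,200 kg.
Stage dry mass = ε × stage wet mass = 0.119 × 279,200 = 33,224.8 kg.
Burnout mass m_f = stage dry + payload = 33,224.8 + 11,900 = 45,124.8 kg.
Δv = v_e · ln(291,100/45,124.8) = 3300.0 × ln(6.451) = 3300.0 × 1.8642 ≈ 6152 m/s.

Δv ≈ 6150 m/s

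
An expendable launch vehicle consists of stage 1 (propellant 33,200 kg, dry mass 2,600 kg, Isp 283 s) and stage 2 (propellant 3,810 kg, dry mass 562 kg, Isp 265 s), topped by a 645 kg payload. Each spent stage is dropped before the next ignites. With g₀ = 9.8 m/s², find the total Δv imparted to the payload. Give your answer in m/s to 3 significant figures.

Ignition mass of stage 1 = 33,200+2,600 + 3,810+562 + 645 = 40,817 kg.
Stage 1: m₀ = 40,817 kg, m_f = 40,817 − 33,200 = 7,617 kg; Δv = 283×9.8×ln(5.359) = 2773.4×1.6787 ≈ 4656 m/s.
Stage 2: m₀ = 5,017 kg, m_f = 5,017 − 3,810 = 1,207 kg; Δv = 265×9.8×ln(4.157) = 2597.0×1.4247 ≈ 3700 m/s.
Total Δv = 4656 + 3700 = 8356 m/s.

Δv ≈ 8360 m/s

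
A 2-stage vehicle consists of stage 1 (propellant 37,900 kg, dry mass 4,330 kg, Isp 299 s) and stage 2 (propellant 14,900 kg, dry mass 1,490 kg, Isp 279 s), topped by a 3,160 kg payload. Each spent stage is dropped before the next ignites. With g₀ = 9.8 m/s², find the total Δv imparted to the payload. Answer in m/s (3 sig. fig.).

Δv ≈ 6710 m/s

Ignition mass of stage 1 = 37,900+4,330 + 14,900+1,490 + 3,160 = 61,780 kg.
Stage 1: m₀ = 61,780 kg, m_f = 61,780 − 37,900 = 23,880 kg; Δv = 299×9.8×ln(2.587) = 2930.2×0.9505 ≈ 2785 m/s.
Stage 2: m₀ = 19,550 kg, m_f = 19,550 − 14,900 = 4,650 kg; Δv = 279×9.8×ln(4.204) = 2734.2×1.4361 ≈ 3927 m/s.
Total Δv = 2785 + 3927 = 6712 m/s.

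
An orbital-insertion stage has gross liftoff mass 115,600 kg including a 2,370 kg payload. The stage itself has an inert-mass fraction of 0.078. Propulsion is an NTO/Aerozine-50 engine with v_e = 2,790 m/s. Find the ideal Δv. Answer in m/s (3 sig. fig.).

Δv ≈ 6510 m/s

Stage wet mass = m₀ − payload = 115,600 − 2,370 = 113,230 kg.
Stage dry mass = ε × stage wet mass = 0.078 × 113,230 = 8,831.94 kg.
Burnout mass m_f = stage dry + payload = 8,831.94 + 2,370 = 11,201.94 kg.
Using Δv = v_e ln(m₀/m_f): Δv = v_e · ln(115,600/11,201.94) = 2790.0 × ln(10.32) = 2790.0 × 2.3340 ≈ 6512 m/s.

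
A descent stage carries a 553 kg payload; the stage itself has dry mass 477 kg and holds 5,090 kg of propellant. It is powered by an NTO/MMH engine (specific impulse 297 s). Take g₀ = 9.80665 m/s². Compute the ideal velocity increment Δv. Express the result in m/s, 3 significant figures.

Δv ≈ 5190 m/s

v_e = Isp · g₀ = 297 × 9.80665 = 2912.6 m/s.
m₀ = payload + dry + propellant = 553 + 477 + 5,090 = 6,120 kg.
m_f = payload + dry = 553 + 477 = 1,030 kg.
From the ideal rocket equation, Δv = v_e · ln(m₀/m_f) = 2912.6 × ln(5.942) = 2912.6 × 1.7820 ≈ 5190.2 m/s.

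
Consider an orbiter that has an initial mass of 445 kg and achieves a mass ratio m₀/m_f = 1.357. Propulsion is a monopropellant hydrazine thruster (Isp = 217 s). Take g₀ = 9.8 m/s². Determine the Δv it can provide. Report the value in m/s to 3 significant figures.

v_e = Isp · g₀ = 217 × 9.8 = 2126.6 m/s.
Δv = v_e · ln(1.357) = 2126.6 × 0.3053 ≈ 649.2 m/s.

Δv ≈ 649 m/s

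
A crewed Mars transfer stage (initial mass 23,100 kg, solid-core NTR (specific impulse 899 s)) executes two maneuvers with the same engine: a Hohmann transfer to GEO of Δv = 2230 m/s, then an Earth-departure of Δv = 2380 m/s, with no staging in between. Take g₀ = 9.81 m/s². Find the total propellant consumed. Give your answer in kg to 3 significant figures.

total propellant consumed ≈ 9400 kg

v_e = Isp · g₀ = 899 × 9.81 = 8819.2 m/s.
After the first burn: m = 23100 × exp(−2230/8819.2) = 23100 × 0.77658 = 17,939 kg.
After the second burn: m = 17,939 × exp(−2380/8819.2) = 17,939 × 0.76348 = 13,696.1 kg.
Total propellant = m₀ − m_final = 23100 − 13,696.1 = 9,403.9 kg.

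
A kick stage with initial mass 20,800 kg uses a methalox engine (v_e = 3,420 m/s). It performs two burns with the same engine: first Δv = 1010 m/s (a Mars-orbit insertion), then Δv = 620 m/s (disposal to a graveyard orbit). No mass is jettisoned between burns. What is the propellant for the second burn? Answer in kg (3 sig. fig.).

After the first burn: m = 20800 × exp(−1010/3420.0) = 20800 × 0.74429 = 15,481.2 kg.
After the second burn: m = 15,481.2 × exp(−620/3420.0) = 15,481.2 × 0.83420 = 12,914.4 kg.
Second-burn propellant = 15,481.2 − 12,914.4 = 2,566.8 kg.

propellant for the second burn ≈ 2570 kg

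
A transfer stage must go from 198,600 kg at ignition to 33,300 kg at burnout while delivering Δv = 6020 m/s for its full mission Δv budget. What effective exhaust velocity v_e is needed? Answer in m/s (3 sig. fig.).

v_e ≈ 3370 m/s

ln(m₀/m_f) = ln(198600/33300) = ln(5.964) = 1.7857.
v_e = Δv / ln(m₀/m_f) = 6020 / 1.7857 = 3371.2 m/s.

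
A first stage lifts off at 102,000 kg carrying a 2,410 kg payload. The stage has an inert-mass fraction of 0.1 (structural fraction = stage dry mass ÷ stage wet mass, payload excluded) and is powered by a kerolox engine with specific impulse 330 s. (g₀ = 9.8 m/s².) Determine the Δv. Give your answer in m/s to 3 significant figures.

Stage wet mass = m₀ − payload = 102,000 − 2,410 = 99,590 kg.
Stage dry mass = ε × stage wet mass = 0.1 × 99,590 = 9,959 kg.
Burnout mass m_f = stage dry + payload = 9,959 + 2,410 = 12,369 kg.
v_e = Isp · g₀ = 330 × 9.8 = 3234.0 m/s.
Δv = v_e · ln(102,000/12,369) = 3234.0 × ln(8.246) = 3234.0 × 2.1098 ≈ 6823 m/s.

Δv ≈ 6820 m/s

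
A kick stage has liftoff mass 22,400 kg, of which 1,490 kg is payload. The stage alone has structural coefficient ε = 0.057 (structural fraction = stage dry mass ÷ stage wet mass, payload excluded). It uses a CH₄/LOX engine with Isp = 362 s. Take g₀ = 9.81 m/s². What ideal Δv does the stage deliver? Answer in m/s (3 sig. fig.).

Stage wet mass = m₀ − payload = 22,400 − 1,490 = 20,910 kg.
Stage dry mass = ε × stage wet mass = 0.057 × 20,910 = 1,191.87 kg.
Burnout mass m_f = stage dry + payload = 1,191.87 + 1,490 = 2,681.87 kg.
v_e = Isp · g₀ = 362 × 9.81 = 3551.2 m/s.
By the Tsiolkovsky rocket equation, Δv = v_e · ln(22,400/2,681.87) = 3551.2 × ln(8.352) = 3551.2 × 2.1225 ≈ 7538 m/s.

Δv ≈ 7540 m/s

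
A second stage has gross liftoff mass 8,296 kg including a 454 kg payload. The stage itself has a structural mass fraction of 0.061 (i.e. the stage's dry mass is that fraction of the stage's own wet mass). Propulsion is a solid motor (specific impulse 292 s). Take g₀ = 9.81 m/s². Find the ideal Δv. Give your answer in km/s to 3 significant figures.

Δv ≈ 6.26 km/s

Stage wet mass = m₀ − payload = 8,296 − 454 = 7,842 kg.
Stage dry mass = ε × stage wet mass = 0.061 × 7,842 = 478.362 kg.
Burnout mass m_f = stage dry + payload = 478.362 + 454 = 932.362 kg.
v_e = Isp · g₀ = 292 × 9.81 = 2864.5 m/s.
Rocket equation: Δv = v_e · ln(8,296/932.362) = 2864.5 × ln(8.898) = 2864.5 × 2.1858 ≈ 6261 m/s.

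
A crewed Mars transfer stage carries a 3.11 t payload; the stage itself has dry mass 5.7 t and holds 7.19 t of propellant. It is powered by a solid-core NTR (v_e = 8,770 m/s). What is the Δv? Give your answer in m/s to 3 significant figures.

Δv ≈ 5230 m/s

m₀ = payload + dry + propellant = 3.11 + 5.7 + 7.19 = 16 t.
m_f = payload + dry = 3.11 + 5.7 = 8.81 t.
By the Tsiolkovsky rocket equation, Δv = v_e · ln(m₀/m_f) = 8770.0 × ln(1.816) = 8770.0 × 0.5967 ≈ 5233.1 m/s.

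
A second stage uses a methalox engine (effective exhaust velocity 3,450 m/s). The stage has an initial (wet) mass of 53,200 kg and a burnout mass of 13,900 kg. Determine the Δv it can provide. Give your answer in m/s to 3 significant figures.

Δv ≈ 4630 m/s

From the ideal rocket equation, Δv = v_e · ln(m₀/m_f) = 3450.0 × ln(3.827) = 3450.0 × 1.3422 ≈ 4630.5 m/s.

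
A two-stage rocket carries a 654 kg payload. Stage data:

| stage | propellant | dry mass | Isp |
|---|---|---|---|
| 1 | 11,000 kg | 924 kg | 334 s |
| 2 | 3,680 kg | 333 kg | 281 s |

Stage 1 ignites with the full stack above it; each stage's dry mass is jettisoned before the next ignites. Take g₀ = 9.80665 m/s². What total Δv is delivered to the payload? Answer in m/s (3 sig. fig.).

Ignition mass of stage 1 = 11,000+924 + 3,680+333 + 654 = 16,591 kg.
Stage 1: m₀ = 16,591 kg, m_f = 16,591 − 11,000 = 5,591 kg; Δv = 334×9.80665×ln(2.967) = 3275.4×1.0877 ≈ 3563 m/s.
Stage 2: m₀ = 4,667 kg, m_f = 4,667 − 3,680 = 987 kg; Δv = 281×9.80665×ln(4.728) = 2755.7×1.5536 ≈ 4281 m/s.
Total Δv = 3563 + 4281 = 7844 m/s.

Δv ≈ 7840 m/s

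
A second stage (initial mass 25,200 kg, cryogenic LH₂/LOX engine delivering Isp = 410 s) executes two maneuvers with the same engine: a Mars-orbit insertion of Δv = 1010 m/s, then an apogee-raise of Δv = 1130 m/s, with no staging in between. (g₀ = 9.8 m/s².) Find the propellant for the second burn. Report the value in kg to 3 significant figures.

v_e = Isp · g₀ = 410 × 9.8 = 4018.0 m/s.
After the first burn: m = 25200 × exp(−1010/4018.0) = 25200 × 0.77774 = 19,599 kg.
After the second burn: m = 19,599 × exp(−1130/4018.0) = 19,599 × 0.75485 = 14,794.3 kg.
Second-burn propellant = 19,599 − 14,794.3 = 4,804.7 kg.

propellant for the second burn ≈ 4800 kg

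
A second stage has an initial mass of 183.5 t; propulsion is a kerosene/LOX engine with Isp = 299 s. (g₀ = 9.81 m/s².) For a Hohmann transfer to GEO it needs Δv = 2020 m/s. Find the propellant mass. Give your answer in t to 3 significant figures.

v_e = Isp · g₀ = 299 × 9.81 = 2933.2 m/s.
m₀/m_f = exp(Δv / v_e) = exp(2020 / 2933.2) = exp(0.6887) = 1.9911.
m_f = 183.5 / 1.9911 = 92.1601 t, so propellant = m₀ − m_f = 183.5 − 92.1601 = 91.3399 t.

propellant mass ≈ 91.3 t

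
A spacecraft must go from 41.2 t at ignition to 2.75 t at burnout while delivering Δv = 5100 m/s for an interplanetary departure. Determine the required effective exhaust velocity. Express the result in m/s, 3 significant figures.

ln(m₀/m_f) = ln(41200/2750) = ln(14.98) = 2.7068.
From the ideal rocket equation, v_e = Δv / ln(m₀/m_f) = 5100 / 2.7068 = 1884.1 m/s.

v_e ≈ 1880 m/s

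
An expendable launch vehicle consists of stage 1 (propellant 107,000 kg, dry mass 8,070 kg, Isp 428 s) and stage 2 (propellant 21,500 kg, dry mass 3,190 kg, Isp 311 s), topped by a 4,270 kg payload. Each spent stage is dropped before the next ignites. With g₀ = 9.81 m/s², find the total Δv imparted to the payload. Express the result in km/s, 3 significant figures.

Ignition mass of stage 1 = 107,000+8,070 + 21,500+3,190 + 4,270 = 144,030 kg.
Stage 1: m₀ = 144,030 kg, m_f = 144,030 − 107,000 = 37,030 kg; Δv = 428×9.81×ln(3.89) = 4198.7×1.3583 ≈ 5703 m/s.
Stage 2: m₀ = 28,960 kg, m_f = 28,960 − 21,500 = 7,460 kg; Δv = 311×9.81×ln(3.882) = 3050.9×1.3564 ≈ 4138 m/s.
Total Δv = 5703 + 4138 = 9841 m/s.

Δv ≈ 9.84 km/s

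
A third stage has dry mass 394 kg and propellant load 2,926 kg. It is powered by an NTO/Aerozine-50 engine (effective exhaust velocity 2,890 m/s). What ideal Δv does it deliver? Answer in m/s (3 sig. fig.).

m₀ = m_dry + m_prop = 394 + 2,926 = 3,320 kg.
Rocket equation: Δv = v_e · ln(m₀/m_f) = 2890.0 × ln(8.426) = 2890.0 × 2.1314 ≈ 6159.7 m/s.

Δv ≈ 6160 m/s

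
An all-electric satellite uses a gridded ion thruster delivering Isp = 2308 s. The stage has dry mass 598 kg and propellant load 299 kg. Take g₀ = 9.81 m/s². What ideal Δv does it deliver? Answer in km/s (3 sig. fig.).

v_e = Isp · g₀ = 2308 × 9.81 = 22641.5 m/s.
m₀ = m_dry + m_prop = 598 + 299 = 897 kg.
Δv = v_e · ln(m₀/m_f) = 22641.5 × ln(1.5) = 22641.5 × 0.4055 ≈ 9180.3 m/s.

Δv ≈ 9.18 km/s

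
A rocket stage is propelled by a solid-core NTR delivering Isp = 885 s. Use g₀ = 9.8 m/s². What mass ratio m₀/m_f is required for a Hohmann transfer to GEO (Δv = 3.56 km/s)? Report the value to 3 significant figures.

v_e = Isp · g₀ = 885 × 9.8 = 8673.0 m/s.
m₀/m_f = exp(Δv / v_e) = exp(3560 / 8673.0) = exp(0.4105) = 1.5075.

mass ratio ≈ 1.51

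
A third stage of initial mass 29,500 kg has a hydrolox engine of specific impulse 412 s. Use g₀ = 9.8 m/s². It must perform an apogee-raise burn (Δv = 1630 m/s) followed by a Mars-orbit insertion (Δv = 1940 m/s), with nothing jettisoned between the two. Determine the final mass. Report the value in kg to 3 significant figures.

final mass ≈ 12200 kg

v_e = Isp · g₀ = 412 × 9.8 = 4037.6 m/s.
After the first burn: m = 29500 × exp(−1630/4037.6) = 29500 × 0.66784 = 19,701.3 kg.
After the second burn: m = 19,701.3 × exp(−1940/4037.6) = 19,701.3 × 0.61848 = 12,184.9 kg.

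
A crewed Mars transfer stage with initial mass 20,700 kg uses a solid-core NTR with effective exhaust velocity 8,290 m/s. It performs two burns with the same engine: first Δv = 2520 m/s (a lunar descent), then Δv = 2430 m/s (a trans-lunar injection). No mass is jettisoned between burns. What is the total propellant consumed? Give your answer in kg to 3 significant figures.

After the first burn: m = 20700 × exp(−2520/8290.0) = 20700 × 0.73788 = 15,274.1 kg.
After the second burn: m = 15,274.1 × exp(−2430/8290.0) = 15,274.1 × 0.74593 = 11,393.4 kg.
Total propellant = m₀ − m_final = 20700 − 11,393.4 = 9,306.6 kg.

total propellant consumed ≈ 9310 kg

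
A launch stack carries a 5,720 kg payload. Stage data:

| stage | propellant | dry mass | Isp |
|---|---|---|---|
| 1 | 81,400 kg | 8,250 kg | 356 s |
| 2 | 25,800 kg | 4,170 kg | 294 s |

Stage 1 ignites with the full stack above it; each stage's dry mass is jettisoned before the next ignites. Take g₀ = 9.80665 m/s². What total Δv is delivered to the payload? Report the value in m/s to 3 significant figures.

Δv ≈ 7360 m/s

Ignition mass of stage 1 = 81,400+8,250 + 25,800+4,170 + 5,720 = 125,340 kg.
Stage 1: m₀ = 125,340 kg, m_f = 125,340 − 81,400 = 43,940 kg; Δv = 356×9.80665×ln(2.853) = 3491.2×1.0482 ≈ 3659 m/s.
Stage 2: m₀ = 35,690 kg, m_f = 35,690 − 25,800 = 9,890 kg; Δv = 294×9.80665×ln(3.609) = 2883.2×1.2833 ≈ 3700 m/s.
Total Δv = 3659 + 3700 = 7359 m/s.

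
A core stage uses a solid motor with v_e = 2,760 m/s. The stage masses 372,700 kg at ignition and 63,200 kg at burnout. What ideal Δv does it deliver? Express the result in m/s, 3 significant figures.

Δv ≈ 4900 m/s

Using Δv = v_e ln(m₀/m_f): Δv = v_e · ln(m₀/m_f) = 2760.0 × ln(5.897) = 2760.0 × 1.7745 ≈ 4897.5 m/s.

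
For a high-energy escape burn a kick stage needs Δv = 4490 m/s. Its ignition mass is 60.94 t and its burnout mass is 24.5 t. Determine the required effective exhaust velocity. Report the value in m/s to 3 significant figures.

v_e ≈ 4930 m/s

ln(m₀/m_f) = ln(60940/24500) = ln(2.487) = 0.9112.
v_e = Δv / ln(m₀/m_f) = 4490 / 0.9112 = 4927.5 m/s.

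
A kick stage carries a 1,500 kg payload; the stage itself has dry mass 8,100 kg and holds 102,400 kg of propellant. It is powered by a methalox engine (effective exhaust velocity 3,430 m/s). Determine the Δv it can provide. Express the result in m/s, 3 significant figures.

Δv ≈ 8430 m/s

m₀ = payload + dry + propellant = 1,500 + 8,100 + 102,400 = 112,000 kg.
m_f = payload + dry = 1,500 + 8,100 = 9,600 kg.
By the Tsiolkovsky rocket equation, Δv = v_e · ln(m₀/m_f) = 3430.0 × ln(11.67) = 3430.0 × 2.4567 ≈ 8426.6 m/s.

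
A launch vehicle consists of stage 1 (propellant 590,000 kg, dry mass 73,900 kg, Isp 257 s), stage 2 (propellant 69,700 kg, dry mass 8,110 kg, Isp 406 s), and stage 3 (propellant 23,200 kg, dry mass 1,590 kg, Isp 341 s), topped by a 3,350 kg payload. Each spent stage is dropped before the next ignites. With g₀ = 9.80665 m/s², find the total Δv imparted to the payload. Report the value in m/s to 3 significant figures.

Δv ≈ 13800 m/s

Ignition mass of stage 1 = 590,000+73,900 + 69,700+8,110 + 23,200+1,590 + 3,350 = 769,850 kg.
Stage 1: m₀ = 769,850 kg, m_f = 769,850 − 590,000 = 179,850 kg; Δv = 257×9.80665×ln(4.281) = 2520.3×1.4541 ≈ 3665 m/s.
Stage 2: m₀ = 105,950 kg, m_f = 105,950 − 69,700 = 36,250 kg; Δv = 406×9.80665×ln(2.923) = 3981.5×1.0725 ≈ 4270 m/s.
Stage 3: m₀ = 28,140 kg, m_f = 28,140 − 23,200 = 4,940 kg; Δv = 341×9.80665×ln(5.696) = 3344.1×1.7398 ≈ 5818 m/s.
Total Δv = 3665 + 4270 + 5818 = 13753 m/s.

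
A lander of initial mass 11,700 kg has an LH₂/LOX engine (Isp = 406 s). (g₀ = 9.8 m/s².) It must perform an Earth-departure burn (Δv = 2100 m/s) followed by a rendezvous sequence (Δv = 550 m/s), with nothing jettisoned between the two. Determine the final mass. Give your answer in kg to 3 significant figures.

final mass ≈ 6010 kg

v_e = Isp · g₀ = 406 × 9.8 = 3978.8 m/s.
After the first burn: m = 11700 × exp(−2100/3978.8) = 11700 × 0.58990 = 6,901.83 kg.
After the second burn: m = 6,901.83 × exp(−550/3978.8) = 6,901.83 × 0.87090 = 6,010.8 kg.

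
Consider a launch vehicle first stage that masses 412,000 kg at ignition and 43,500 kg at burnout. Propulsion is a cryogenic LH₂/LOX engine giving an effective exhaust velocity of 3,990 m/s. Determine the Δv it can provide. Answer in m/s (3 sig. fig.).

From the ideal rocket equation, Δv = v_e · ln(m₀/m_f) = 3990.0 × ln(9.471) = 3990.0 × 2.2483 ≈ 8970.6 m/s.

Δv ≈ 8970 m/s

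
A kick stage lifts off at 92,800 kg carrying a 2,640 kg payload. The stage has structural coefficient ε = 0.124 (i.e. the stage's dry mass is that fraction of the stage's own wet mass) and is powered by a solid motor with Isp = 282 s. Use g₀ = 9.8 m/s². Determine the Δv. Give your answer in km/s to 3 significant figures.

Stage wet mass = m₀ − payload = 92,800 − 2,640 = 90,160 kg.
Stage dry mass = ε × stage wet mass = 0.124 × 90,160 = 11,179.8 kg.
Burnout mass m_f = stage dry + payload = 11,179.8 + 2,640 = 13,819.8 kg.
v_e = Isp · g₀ = 282 × 9.8 = 2763.6 m/s.
By the Tsiolkovsky rocket equation, Δv = v_e · ln(92,800/13,819.8) = 2763.6 × ln(6.715) = 2763.6 × 1.9043 ≈ 5263 m/s.

Δv ≈ 5.26 km/s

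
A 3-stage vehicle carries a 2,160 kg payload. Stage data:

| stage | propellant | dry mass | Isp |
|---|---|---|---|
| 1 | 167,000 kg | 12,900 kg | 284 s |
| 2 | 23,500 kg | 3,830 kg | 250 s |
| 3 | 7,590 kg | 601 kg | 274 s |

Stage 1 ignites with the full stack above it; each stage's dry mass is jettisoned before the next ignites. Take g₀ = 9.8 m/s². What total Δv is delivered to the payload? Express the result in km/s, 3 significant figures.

Δv ≈ 10.0 km/s

Ignition mass of stage 1 = 167,000+12,900 + 23,500+3,830 + 7,590+601 + 2,160 = 217,581 kg.
Stage 1: m₀ = 217,581 kg, m_f = 217,581 − 167,000 = 50,581 kg; Δv = 284×9.8×ln(4.302) = 2783.2×1.4590 ≈ 4061 m/s.
Stage 2: m₀ = 37,681 kg, m_f = 37,681 − 23,500 = 14,181 kg; Δv = 250×9.8×ln(2.657) = 2450.0×0.9773 ≈ 2394 m/s.
Stage 3: m₀ = 10,351 kg, m_f = 10,351 − 7,590 = 2,761 kg; Δv = 274×9.8×ln(3.749) = 2685.2×1.3215 ≈ 3548 m/s.
Total Δv = 4061 + 2394 + 3548 = 10003 m/s.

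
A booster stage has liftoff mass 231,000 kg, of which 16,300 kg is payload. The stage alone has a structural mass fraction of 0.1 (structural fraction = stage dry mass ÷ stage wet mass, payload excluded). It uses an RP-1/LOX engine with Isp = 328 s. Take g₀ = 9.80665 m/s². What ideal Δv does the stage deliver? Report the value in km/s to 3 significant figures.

Stage wet mass = m₀ − payload = 231,000 − 16,300 = 214,700 kg.
Stage dry mass = ε × stage wet mass = 0.1 × 214,700 = 21,470 kg.
Burnout mass m_f = stage dry + payload = 21,470 + 16,300 = 37,770 kg.
v_e = Isp · g₀ = 328 × 9.80665 = 3216.6 m/s.
Δv = v_e · ln(231,000/37,770) = 3216.6 × ln(6.116) = 3216.6 × 1.8109 ≈ 5825 m/s.

Δv ≈ 5.82 km/s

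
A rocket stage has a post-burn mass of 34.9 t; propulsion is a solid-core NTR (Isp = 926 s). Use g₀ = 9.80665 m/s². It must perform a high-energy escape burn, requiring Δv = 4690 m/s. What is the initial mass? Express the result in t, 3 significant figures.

initial mass ≈ 58.5 t

v_e = Isp · g₀ = 926 × 9.80665 = 9081.0 m/s.
m₀/m_f = exp(Δv / v_e) = exp(4690 / 9081.0) = exp(0.5165) = 1.6761.
m₀ = m_f × 1.6761 = 34.9 × 1.6761 = 58.4959 t.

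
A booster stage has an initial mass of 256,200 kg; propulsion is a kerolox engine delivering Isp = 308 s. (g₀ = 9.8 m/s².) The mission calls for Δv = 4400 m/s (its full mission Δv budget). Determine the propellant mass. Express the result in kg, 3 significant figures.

propellant mass ≈ 197000 kg

v_e = Isp · g₀ = 308 × 9.8 = 3018.4 m/s.
Rocket equation: m₀/m_f = exp(Δv / v_e) = exp(4400 / 3018.4) = exp(1.4577) = 4.2962.
m_f = 256,200 / 4.2962 = 59,634.1 kg, so propellant = m₀ − m_f = 256,200 − 59,634.1 = 196,565.9 kg.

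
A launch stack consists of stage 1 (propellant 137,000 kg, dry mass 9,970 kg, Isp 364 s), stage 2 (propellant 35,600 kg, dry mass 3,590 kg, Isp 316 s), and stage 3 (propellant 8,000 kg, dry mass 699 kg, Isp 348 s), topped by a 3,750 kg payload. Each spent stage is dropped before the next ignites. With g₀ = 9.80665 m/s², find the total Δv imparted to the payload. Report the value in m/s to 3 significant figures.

Δv ≈ 11300 m/s

Ignition mass of stage 1 = 137,000+9,970 + 35,600+3,590 + 8,000+699 + 3,750 = 198,609 kg.
Stage 1: m₀ = 198,609 kg, m_f = 198,609 − 137,000 = 61,609 kg; Δv = 364×9.80665×ln(3.224) = 3569.6×1.1705 ≈ 4178 m/s.
Stage 2: m₀ = 51,639 kg, m_f = 51,639 − 35,600 = 16,039 kg; Δv = 316×9.80665×ln(3.22) = 3098.9×1.1693 ≈ 3623 m/s.
Stage 3: m₀ = 12,449 kg, m_f = 12,449 − 8,000 = 4,449 kg; Δv = 348×9.80665×ln(2.798) = 3412.7×1.0290 ≈ 3512 m/s.
Total Δv = 4178 + 3623 + 3512 = 11313 m/s.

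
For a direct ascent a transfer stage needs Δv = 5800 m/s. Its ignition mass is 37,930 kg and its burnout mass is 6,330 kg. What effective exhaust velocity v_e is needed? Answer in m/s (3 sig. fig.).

v_e ≈ 3240 m/s

ln(m₀/m_f) = ln(37930/6330) = ln(5.992) = 1.7904.
v_e = Δv / ln(m₀/m_f) = 5800 / 1.7904 = 3239.4 m/s.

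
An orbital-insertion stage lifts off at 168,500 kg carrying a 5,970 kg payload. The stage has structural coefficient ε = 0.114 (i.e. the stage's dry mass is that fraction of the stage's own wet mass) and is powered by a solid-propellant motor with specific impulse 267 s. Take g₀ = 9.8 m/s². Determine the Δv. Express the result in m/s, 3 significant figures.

Δv ≈ 5050 m/s

Stage wet mass = m₀ − payload = 168,500 − 5,970 = 162,530 kg.
Stage dry mass = ε × stage wet mass = 0.114 × 162,530 = 18,528.4 kg.
Burnout mass m_f = stage dry + payload = 18,528.4 + 5,970 = 24,498.4 kg.
v_e = Isp · g₀ = 267 × 9.8 = 2616.6 m/s.
By the Tsiolkovsky rocket equation, Δv = v_e · ln(168,500/24,498.4) = 2616.6 × ln(6.878) = 2616.6 × 1.9283 ≈ 5046 m/s.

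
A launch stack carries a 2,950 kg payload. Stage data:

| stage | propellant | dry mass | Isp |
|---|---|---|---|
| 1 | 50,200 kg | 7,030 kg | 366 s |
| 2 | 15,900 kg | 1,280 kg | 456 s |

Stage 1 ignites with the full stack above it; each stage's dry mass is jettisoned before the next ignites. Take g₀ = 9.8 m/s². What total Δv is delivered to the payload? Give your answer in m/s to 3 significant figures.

Ignition mass of stage 1 = 50,200+7,030 + 15,900+1,280 + 2,950 = 77,360 kg.
Stage 1: m₀ = 77,360 kg, m_f = 77,360 − 50,200 = 27,160 kg; Δv = 366×9.8×ln(2.848) = 3586.8×1.0467 ≈ 3754 m/s.
Stage 2: m₀ = 20,130 kg, m_f = 20,130 − 15,900 = 4,230 kg; Δv = 456×9.8×ln(4.759) = 4468.8×1.5600 ≈ 6971 m/s.
Total Δv = 3754 + 6971 = 10725 m/s.

Δv ≈ 10700 m/s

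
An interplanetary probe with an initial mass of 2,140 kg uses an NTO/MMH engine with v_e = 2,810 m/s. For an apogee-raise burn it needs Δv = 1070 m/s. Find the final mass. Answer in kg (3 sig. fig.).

m₀/m_f = exp(Δv / v_e) = exp(1070 / 2810.0) = exp(0.3808) = 1.4634.
m_f = m₀ / 1.4634 = 2,140 / 1.4634 = 1,462.35 kg.

final mass ≈ 1460 kg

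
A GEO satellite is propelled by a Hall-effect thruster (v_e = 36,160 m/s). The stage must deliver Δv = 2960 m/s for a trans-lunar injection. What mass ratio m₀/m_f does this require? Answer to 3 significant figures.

By the Tsiolkovsky rocket equation, m₀/m_f = exp(Δv / v_e) = exp(2960 / 36160.0) = exp(0.0819) = 1.0853.

mass ratio ≈ 1.09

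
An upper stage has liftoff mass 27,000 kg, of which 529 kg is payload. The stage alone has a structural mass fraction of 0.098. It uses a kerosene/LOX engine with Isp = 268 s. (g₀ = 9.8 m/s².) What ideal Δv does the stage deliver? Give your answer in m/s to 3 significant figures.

Stage wet mass = m₀ − payload = 27,000 − 529 = 26,471 kg.
Stage dry mass = ε × stage wet mass = 0.098 × 26,471 = 2,594.16 kg.
Burnout mass m_f = stage dry + payload = 2,594.16 + 529 = 3,123.16 kg.
v_e = Isp · g₀ = 268 × 9.8 = 2626.4 m/s.
Rocket equation: Δv = v_e · ln(27,000/3,123.16) = 2626.4 × ln(8.645) = 2626.4 × 2.1570 ≈ 5665 m/s.

Δv ≈ 5670 m/s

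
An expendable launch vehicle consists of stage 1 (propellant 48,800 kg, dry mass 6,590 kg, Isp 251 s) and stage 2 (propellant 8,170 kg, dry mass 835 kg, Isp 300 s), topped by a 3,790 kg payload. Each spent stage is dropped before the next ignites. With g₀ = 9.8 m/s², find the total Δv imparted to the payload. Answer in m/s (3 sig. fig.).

Δv ≈ 6090 m/s

Ignition mass of stage 1 = 48,800+6,590 + 8,170+835 + 3,790 = 68,185 kg.
Stage 1: m₀ = 68,185 kg, m_f = 68,185 − 48,800 = 19,385 kg; Δv = 251×9.8×ln(3.517) = 2459.8×1.2577 ≈ 3094 m/s.
Stage 2: m₀ = 12,795 kg, m_f = 12,795 − 8,170 = 4,625 kg; Δv = 300×9.8×ln(2.766) = 2940.0×1.0176 ≈ 2992 m/s.
Total Δv = 3094 + 2992 = 6086 m/s.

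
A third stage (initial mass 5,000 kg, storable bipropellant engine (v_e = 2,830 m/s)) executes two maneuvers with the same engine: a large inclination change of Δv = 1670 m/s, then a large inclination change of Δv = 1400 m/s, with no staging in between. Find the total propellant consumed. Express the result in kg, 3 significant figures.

After the first burn: m = 5000 × exp(−1670/2830.0) = 5000 × 0.55427 = 2,771.35 kg.
After the second burn: m = 2,771.35 × exp(−1400/2830.0) = 2,771.35 × 0.60975 = 1,689.83 kg.
Total propellant = m₀ − m_final = 5000 − 1,689.83 = 3,310.17 kg.

total propellant consumed ≈ 3310 kg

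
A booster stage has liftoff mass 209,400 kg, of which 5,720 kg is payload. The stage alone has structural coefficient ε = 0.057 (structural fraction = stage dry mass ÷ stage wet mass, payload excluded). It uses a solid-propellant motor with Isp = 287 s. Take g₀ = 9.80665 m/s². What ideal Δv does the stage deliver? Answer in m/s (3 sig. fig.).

Stage wet mass = m₀ − payload = 209,400 − 5,720 = 203,680 kg.
Stage dry mass = ε × stage wet mass = 0.057 × 203,680 = 11,609.8 kg.
Burnout mass m_f = stage dry + payload = 11,609.8 + 5,720 = 17,329.8 kg.
v_e = Isp · g₀ = 287 × 9.80665 = 2814.5 m/s.
Using Δv = v_e ln(m₀/m_f): Δv = v_e · ln(209,400/17,329.8) = 2814.5 × ln(12.08) = 2814.5 × 2.4918 ≈ 7013 m/s.

Δv ≈ 7010 m/s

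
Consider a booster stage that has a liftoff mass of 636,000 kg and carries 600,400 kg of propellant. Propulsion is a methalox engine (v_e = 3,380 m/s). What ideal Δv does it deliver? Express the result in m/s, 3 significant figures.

m_f = m₀ − m_prop = 636,000 − 600,400 = 35,600 kg.
By the Tsiolkovsky rocket equation, Δv = v_e · ln(m₀/m_f) = 3380.0 × ln(17.87) = 3380.0 × 2.8829 ≈ 9744.0 m/s.

Δv ≈ 9740 m/s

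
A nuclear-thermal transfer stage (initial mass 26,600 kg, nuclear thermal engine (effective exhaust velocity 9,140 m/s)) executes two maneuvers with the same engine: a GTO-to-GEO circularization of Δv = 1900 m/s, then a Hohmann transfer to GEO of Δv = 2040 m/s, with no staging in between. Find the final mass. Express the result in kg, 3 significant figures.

After the first burn: m = 26600 × exp(−1900/9140.0) = 26600 × 0.81231 = 21,607.4 kg.
After the second burn: m = 21,607.4 × exp(−2040/9140.0) = 21,607.4 × 0.79996 = 17,285.1 kg.

final mass ≈ 17300 kg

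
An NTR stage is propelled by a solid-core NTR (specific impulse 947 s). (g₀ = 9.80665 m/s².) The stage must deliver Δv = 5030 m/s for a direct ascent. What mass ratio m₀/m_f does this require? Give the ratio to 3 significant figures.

v_e = Isp · g₀ = 947 × 9.80665 = 9286.9 m/s.
m₀/m_f = exp(Δv / v_e) = exp(5030 / 9286.9) = exp(0.5416) = 1.7188.

mass ratio ≈ 1.72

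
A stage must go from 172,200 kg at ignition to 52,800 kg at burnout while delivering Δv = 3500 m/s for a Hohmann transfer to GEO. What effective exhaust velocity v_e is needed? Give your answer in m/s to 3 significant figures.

ln(m₀/m_f) = ln(172200/52800) = ln(3.261) = 1.1821.
Using Δv = v_e ln(m₀/m_f): v_e = Δv / ln(m₀/m_f) = 3500 / 1.1821 = 2960.7 m/s.

v_e ≈ 2960 m/s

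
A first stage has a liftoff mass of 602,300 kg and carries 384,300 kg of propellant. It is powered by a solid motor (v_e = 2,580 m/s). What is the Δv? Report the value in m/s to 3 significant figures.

m_f = m₀ − m_prop = 602,300 − 384,300 = 218,000 kg.
Using Δv = v_e ln(m₀/m_f): Δv = v_e · ln(m₀/m_f) = 2580.0 × ln(2.763) = 2580.0 × 1.0163 ≈ 2622.0 m/s.

Δv ≈ 2620 m/s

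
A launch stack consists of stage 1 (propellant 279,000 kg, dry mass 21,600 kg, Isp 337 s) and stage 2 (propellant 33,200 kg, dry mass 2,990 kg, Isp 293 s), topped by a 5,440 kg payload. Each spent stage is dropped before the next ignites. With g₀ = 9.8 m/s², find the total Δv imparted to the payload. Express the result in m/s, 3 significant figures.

Ignition mass of stage 1 = 279,000+21,600 + 33,200+2,990 + 5,440 = 342,230 kg.
Stage 1: m₀ = 342,230 kg, m_f = 342,230 − 279,000 = 63,230 kg; Δv = 337×9.8×ln(5.412) = 3302.6×1.6887 ≈ 5577 m/s.
Stage 2: m₀ = 41,630 kg, m_f = 41,630 − 33,200 = 8,430 kg; Δv = 293×9.8×ln(4.938) = 2871.4×1.5970 ≈ 4586 m/s.
Total Δv = 5577 + 4586 = 10163 m/s.

Δv ≈ 10200 m/s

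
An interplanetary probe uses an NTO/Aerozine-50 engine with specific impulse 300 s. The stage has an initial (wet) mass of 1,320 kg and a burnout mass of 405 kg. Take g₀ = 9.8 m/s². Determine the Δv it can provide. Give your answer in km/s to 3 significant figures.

Δv ≈ 3.47 km/s

v_e = Isp · g₀ = 300 × 9.8 = 2940.0 m/s.
Δv = v_e · ln(m₀/m_f) = 2940.0 × ln(3.259) = 2940.0 × 1.1815 ≈ 3473.6 m/s.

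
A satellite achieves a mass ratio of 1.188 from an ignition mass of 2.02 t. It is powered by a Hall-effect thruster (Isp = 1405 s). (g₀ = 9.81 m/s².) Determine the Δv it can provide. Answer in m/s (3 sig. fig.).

Δv ≈ 2370 m/s

v_e = Isp · g₀ = 1405 × 9.81 = 13783.1 m/s.
Δv = v_e · ln(1.188) = 13783.1 × 0.1723 ≈ 2374.4 m/s.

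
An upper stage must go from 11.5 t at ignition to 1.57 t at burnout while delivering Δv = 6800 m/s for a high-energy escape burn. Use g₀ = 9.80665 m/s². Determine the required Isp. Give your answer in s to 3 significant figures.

ln(m₀/m_f) = ln(11500/1570) = ln(7.325) = 1.9913.
By the Tsiolkovsky rocket equation, v_e = Δv / ln(m₀/m_f) = 6800 / 1.9913 = 3414.9 m/s.
Isp = v_e / g₀ = 3414.9 / 9.80665 = 348.2 s.

Isp ≈ 348 s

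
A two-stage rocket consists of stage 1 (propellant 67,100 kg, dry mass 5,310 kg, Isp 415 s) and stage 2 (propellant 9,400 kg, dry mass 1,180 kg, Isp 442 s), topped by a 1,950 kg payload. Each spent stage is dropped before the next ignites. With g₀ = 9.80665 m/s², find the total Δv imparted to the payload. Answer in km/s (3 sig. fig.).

Δv ≈ 12.4 km/s

Ignition mass of stage 1 = 67,100+5,310 + 9,400+1,180 + 1,950 = 84,940 kg.
Stage 1: m₀ = 84,940 kg, m_f = 84,940 − 67,100 = 17,840 kg; Δv = 415×9.80665×ln(4.761) = 4069.8×1.5605 ≈ 6351 m/s.
Stage 2: m₀ = 12,530 kg, m_f = 12,530 − 9,400 = 3,130 kg; Δv = 442×9.80665×ln(4.003) = 4334.5×1.3871 ≈ 6012 m/s.
Total Δv = 6351 + 6012 = 12363 m/s.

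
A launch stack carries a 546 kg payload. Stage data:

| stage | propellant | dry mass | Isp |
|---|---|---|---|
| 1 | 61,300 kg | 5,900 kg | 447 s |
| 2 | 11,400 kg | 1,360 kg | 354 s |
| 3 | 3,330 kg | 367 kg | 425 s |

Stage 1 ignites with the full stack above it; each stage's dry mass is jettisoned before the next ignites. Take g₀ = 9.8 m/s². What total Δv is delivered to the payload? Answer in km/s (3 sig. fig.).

Δv ≈ 16.0 km/s

Ignition mass of stage 1 = 61,300+5,900 + 11,400+1,360 + 3,330+367 + 546 = 84,203 kg.
Stage 1: m₀ = 84,203 kg, m_f = 84,203 − 61,300 = 22,903 kg; Δv = 447×9.8×ln(3.677) = 4380.6×1.3020 ≈ 5703 m/s.
Stage 2: m₀ = 17,003 kg, m_f = 17,003 − 11,400 = 5,603 kg; Δv = 354×9.8×ln(3.035) = 3469.2×1.1101 ≈ 3851 m/s.
Stage 3: m₀ = 4,243 kg, m_f = 4,243 − 3,330 = 913 kg; Δv = 425×9.8×ln(4.647) = 4165.0×1.5363 ≈ 6399 m/s.
Total Δv = 5703 + 3851 + 6399 = 15953 m/s.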